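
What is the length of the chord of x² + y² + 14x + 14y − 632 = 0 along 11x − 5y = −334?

Substitute y = (334 + 11x)/5:
146x² + 8468x + 119136 = 0  ⟹  x² + 58x + 816 = 0
x = −24 or x = −34, giving (−24, 14) and (−34, −8).
|(−24, 14) − (−34, −8)| = √((10)² + (22)²) = 2√146.

2√146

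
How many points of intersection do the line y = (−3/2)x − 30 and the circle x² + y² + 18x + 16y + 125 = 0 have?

0

Substituting the line into the circle gives 13x² + 336x + 2180 = 0.
Discriminant = (336)² − 4·13·(2180) = −464 < 0.
No real roots: the line does not meet the circle.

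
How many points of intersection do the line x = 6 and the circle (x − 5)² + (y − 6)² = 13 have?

2

Centre (5, 6), r² = 13. Distance² from centre to line = (−1)² = 1.
Since d² < r², the line cuts the circle twice.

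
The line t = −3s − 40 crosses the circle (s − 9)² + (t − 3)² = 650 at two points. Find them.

(−16, 8) and (−8, −16)

Express t = −3s − 40 and substitute into the circle:
10s² + 240s + 1280 = 0  ⟹  s² + 24s + 128 = 0
s = −8 or s = −16, giving (−8, −16) and (−16, 8).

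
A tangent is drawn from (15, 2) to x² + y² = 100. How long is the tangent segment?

√129

Centre (0, 0), r² = 100. |PO|² = (15)² + (2)² = 229.
By the tangent–radius right angle, tangent length = √(|PO|² − r²) = √129.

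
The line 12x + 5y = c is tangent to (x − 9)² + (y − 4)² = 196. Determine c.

c = −54 or c = 310

For a tangent, require d(centre, line) = r = 14.
|12·9 + 5·4 − c| / √169 = 14
|c − (128)| = 14·13, so c = 310 or c = −54.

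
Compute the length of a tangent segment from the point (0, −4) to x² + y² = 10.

√6

Centre (0, 0), r² = 10. |PO|² = (0)² + (−4)² = 16.
Power of the point: PT² = |PO|² − r² = 6, so PT = √6.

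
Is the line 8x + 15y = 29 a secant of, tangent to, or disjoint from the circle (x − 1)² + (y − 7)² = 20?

Centre (1, 7), r² = 20. Distance² from centre to line = (84)²/289 = 7056/289.
Since d² > r², the line lies outside the circle.

disjoint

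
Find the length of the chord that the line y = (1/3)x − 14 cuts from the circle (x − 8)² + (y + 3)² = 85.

3√10

From the line, y = (−42 + x)/3. Substituting:
10x² − 210x + 900 = 0  ⟹  x² − 21x + 90 = 0
x = 15 or x = 6, giving (15, −9) and (6, −12).
Chord length = distance between (15, −9) and (6, −12) = √90 = 3√10.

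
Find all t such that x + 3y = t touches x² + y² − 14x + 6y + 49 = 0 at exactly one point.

For a tangent, require d(centre, line) = r = 3.
|1·7 + 3·(−3) − t| / √10 = 3
|t − (−2)| = 3√10.

t = −2 ± 3√10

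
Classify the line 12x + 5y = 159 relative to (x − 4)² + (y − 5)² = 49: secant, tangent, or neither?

d² = (12·4 + 5·5 − (159))²/169 = 7396/169; r² = 49.
Since d² < r², the line cuts the circle twice.

secant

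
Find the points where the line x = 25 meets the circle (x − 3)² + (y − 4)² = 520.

The line gives x = 25. Substituting into the circle:
y² − 8y − 20 = 0
y = 10 or y = −2, giving (25, 10) and (25, −2).

(25, −2) and (25, 10)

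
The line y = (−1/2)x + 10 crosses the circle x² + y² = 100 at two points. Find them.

Substitute y = (20 − x)/2:
5x² − 40x = 0  ⟹  x² − 8x = 0
x = 8 or x = 0, giving (8, 6) and (0, 10).

(0, 10) and (8, 6)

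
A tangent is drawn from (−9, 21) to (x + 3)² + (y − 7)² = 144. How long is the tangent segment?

2√22

Centre (−3, 7), r² = 144. |PO|² = (−6)² + (14)² = 232.
By the tangent–radius right angle, tangent length = √(|PO|² − r²) = √88 = 2√22.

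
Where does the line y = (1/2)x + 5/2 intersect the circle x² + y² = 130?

(−11, −3) and (9, 7)

From the line, y = (5 + x)/2. Substituting:
5x² + 10x − 495 = 0  ⟹  x² + 2x − 99 = 0
x = 9 or x = −11, giving (9, 7) and (−11, −3).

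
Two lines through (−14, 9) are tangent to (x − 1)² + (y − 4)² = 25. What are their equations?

3x + 4y = −6 and y = 9

Write the tangent as mx − y + (9 − m·(−14)) = 0 and set its distance from the centre to 5:
[m·(15) − (−5)]² = 25(m² + 1)
4m² + 3m = 0, so m = −3/4 or m = 0.
With m = −3/4: 3x + 4y = −6. With m = 0: y = 9.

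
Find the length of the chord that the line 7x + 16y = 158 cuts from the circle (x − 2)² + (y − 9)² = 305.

2√305

Express y = (158 − 7x)/16 and substitute into the circle:
305x² − 1220x − 76860 = 0  ⟹  x² − 4x − 252 = 0
x = 18 or x = −14, giving (18, 2) and (−14, 16).
Chord length = distance between (18, 2) and (−14, 16) = √1220 = 2√305.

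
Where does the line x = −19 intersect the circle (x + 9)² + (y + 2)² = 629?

The line gives x = −19. Substituting into the circle:
y² + 4y − 525 = 0
y = 21 or y = −25, giving (−19, 21) and (−19, −25).

(−19, −25) and (−19, 21)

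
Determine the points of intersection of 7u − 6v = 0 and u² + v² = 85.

From the line, v = (7u)/6. Substituting:
85u² − 3060 = 0  ⟹  u² − 36 = 0
u = 6 or u = −6, giving (6, 7) and (−6, −7).

(−6, −7) and (6, 7)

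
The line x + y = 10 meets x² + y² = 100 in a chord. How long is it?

Centre (0, 0), r² = 100. Perpendicular distance d from centre to line = |−10| / √2 = 10/√2.
Half the chord is √(r² − d²) = √(50), so the full chord is 10√2.

10√2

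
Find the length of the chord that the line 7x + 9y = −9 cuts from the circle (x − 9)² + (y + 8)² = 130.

2√130

Substitute y = (−9 − 7x)/9:
130x² − 2340x = 0  ⟹  x² − 18x = 0
x = 18 or x = 0, giving (18, −15) and (0, −1).
|(18, −15) − (0, −1)| = √((18)² + (−14)²) = 2√130.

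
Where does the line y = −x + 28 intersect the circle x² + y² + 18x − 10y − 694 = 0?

From the line, y = −x + 28. Substituting:
2x² − 28x − 190 = 0  ⟹  x² − 14x − 95 = 0
x = 19 or x = −5, giving (19, 9) and (−5, 33).

(−5, 33) and (19, 9)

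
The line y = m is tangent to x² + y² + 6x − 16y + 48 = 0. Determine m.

m = 3 or m = 13

Tangency holds when the distance from the centre (−3, 8) to the line equals the radius 5:
|0·(−3) + 1·8 − m| / √1 = 5
|m − (8)| = 5, so m = 13 or m = 3.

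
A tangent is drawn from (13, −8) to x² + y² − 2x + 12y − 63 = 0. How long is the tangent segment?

4√3

Centre (1, −6), r² = 100. |PO|² = (12)² + (−2)² = 148.
Power of the point: PT² = |PO|² − r² = 48, so PT = 4√3.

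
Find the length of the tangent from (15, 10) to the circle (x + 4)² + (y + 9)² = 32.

√690

The centre is (−4, −9) and r = 4√2. The square of the distance from P to the centre is 361 + 361 = 722.
The tangent meets the radius at right angles, so tangent² = |PO|² − r² = 722 − 32 = 690.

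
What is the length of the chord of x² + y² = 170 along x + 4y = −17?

Centre (0, 0), r² = 170. Perpendicular distance d from centre to line = |17| / √17 = 17/√17.
Chord = 2√(r² − d²) = 2·√(153) = 6√17.

6√17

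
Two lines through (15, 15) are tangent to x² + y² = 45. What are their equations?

Write the tangent as mx − y + (15 − m·(15)) = 0 and set its distance from the centre to 3√5:
(−15m − (−15))² = 45(m² + 1)
2m² − 5m + 2 = 0, so m = 2 or m = 1/2.
Through (15, 15) these give 2x − y = 15 and x − 2y = −15.

2x − y = 15 and x − 2y = −15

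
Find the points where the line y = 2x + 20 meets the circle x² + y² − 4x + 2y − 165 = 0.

Substitute y = 2x + 20:
5x² + 80x + 275 = 0  ⟹  x² + 16x + 55 = 0
x = −5 or x = −11, giving (−5, 10) and (−11, −2).

(−11, −2) and (−5, 10)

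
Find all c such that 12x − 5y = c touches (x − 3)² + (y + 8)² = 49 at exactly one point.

c = −15 or c = 167

The line touches the circle iff its distance from (3, −8) is 7:
|12·3 − 5·(−8) − c| / √169 = 7
|c − (76)| = 7·13, so c = 167 or c = −15.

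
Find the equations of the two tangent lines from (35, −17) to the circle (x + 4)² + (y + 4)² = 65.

Let a tangent through (35, −17) have slope m. Its distance from (−4, −4) must equal √65:
[m·(−39) − (13)]² = 65(m² + 1)
56m² + 39m + 4 = 0, so m = −1/8 or m = −4/7.
Through (35, −17) these give x + 8y = −101 and 4x + 7y = 21.

x + 8y = −101 and 4x + 7y = 21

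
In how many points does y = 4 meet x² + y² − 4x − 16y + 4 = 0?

Centre (2, 8), r² = 64. Distance² from centre to line = (4)² = 16.
Since d² < r², the line cuts the circle twice.

2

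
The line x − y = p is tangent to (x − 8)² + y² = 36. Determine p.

The line touches the circle iff its distance from (8, 0) is 6:
|1·8 − 1·0 − p| / √2 = 6
|p − (8)| = 6√2.

p = 8 ± 6√2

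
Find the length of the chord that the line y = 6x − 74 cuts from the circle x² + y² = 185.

2√37

From the line, y = 6x − 74. Substituting:
37x² − 888x + 5291 = 0  ⟹  x² − 24x + 143 = 0
x = 13 or x = 11, giving (13, 4) and (11, −8).
Chord length = distance between (13, 4) and (11, −8) = √148 = 2√37.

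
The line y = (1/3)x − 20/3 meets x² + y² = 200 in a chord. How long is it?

Substitute y = (−20 + x)/3:
10x² − 40x − 1400 = 0  ⟹  x² − 4x − 140 = 0
x = 14 or x = −10, giving (14, −2) and (−10, −10).
|(14, −2) − (−10, −10)| = √((24)² + (8)²) = 8√10.

8√10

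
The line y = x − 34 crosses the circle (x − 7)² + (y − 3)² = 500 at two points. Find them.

(17, −17) and (27, −7)

Substitute y = x − 34:
2x² − 88x + 918 = 0  ⟹  x² − 44x + 459 = 0
x = 27 or x = 17, giving (27, −7) and (17, −17).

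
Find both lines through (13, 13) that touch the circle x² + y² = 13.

2x − 3y = −13 and 3x − 2y = 13

Write the tangent as mx − y + (13 − m·(13)) = 0 and set its distance from the centre to √13:
[m·(−13) − (−13)]² = 13(m² + 1)
6m² − 13m + 6 = 0, so m = 2/3 or m = 3/2.
Through (13, 13) these give 2x − 3y = −13 and 3x − 2y = 13.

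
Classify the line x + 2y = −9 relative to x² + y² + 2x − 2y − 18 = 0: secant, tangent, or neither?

d² = (1·(−1) + 2·1 − (−9))²/5 = 20; r² = 20.
Since d² = r², the line is tangent.

tangent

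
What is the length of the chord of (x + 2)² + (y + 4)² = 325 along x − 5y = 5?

7√26

Express y = (−5 + x)/5 and substitute into the circle:
26x² + 130x − 7800 = 0  ⟹  x² + 5x − 300 = 0
x = 15 or x = −20, giving (15, 2) and (−20, −5).
|(15, 2) − (−20, −5)| = √((35)² + (7)²) = 7√26.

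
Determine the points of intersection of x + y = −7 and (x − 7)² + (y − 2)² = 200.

Substitute y = −x − 7:
2x² + 4x − 70 = 0  ⟹  x² + 2x − 35 = 0
x = 5 or x = −7, giving (5, −12) and (−7, 0).

(−7, 0) and (5, −12)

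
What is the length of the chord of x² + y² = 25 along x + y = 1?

Centre (0, 0), r² = 25. Perpendicular distance d from centre to line = |−1| / √2 = 1/√2.
Half the chord is √(r² − d²) = √(49/2), so the full chord is 7√2.

7√2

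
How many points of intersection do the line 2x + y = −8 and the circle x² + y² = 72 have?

Centre (0, 0), r² = 72. Distance² from centre to line = (8)²/5 = 64/5.
Since d² < r², the line cuts the circle twice.

2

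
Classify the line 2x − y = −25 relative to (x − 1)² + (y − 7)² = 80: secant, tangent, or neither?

d² = (2·1 − 1·7 − (−25))²/5 = 80; r² = 80.
Since d² = r², the line is tangent.

tangent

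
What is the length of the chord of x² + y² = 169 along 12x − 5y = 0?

26

The distance from (0, 0) to the line is 0/√169, and r² = 169.
Chord = 2√(r² − d²) = 2·√(169) = 26.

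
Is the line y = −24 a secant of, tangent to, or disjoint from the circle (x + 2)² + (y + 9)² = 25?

Substituting the line into the circle gives x² + 4x + 204 = 0.
Discriminant = (4)² − 4·1·(204) = −800 < 0.
No real roots: the line does not meet the circle.

disjoint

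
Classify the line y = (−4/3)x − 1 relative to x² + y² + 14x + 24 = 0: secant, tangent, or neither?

d² = (4·(−7) + 3·0 − (−3))²/25 = 25; r² = 25.
Since d² = r², the line is tangent.

tangent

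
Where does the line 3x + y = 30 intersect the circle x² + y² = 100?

Express y = −3x + 30 and substitute into the circle:
10x² − 180x + 800 = 0  ⟹  x² − 18x + 80 = 0
x = 10 or x = 8, giving (10, 0) and (8, 6).

(8, 6) and (10, 0)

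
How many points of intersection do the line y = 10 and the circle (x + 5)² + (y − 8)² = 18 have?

2

Substituting the line into the circle gives x² + 10x + 11 = 0.
Discriminant = (10)² − 4·1·(11) = 56 > 0.
Two real roots: the line is a secant.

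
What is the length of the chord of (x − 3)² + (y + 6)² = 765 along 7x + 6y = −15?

From the line, y = (−15 − 7x)/6. Substituting:
85x² − 510x − 26775 = 0  ⟹  x² − 6x − 315 = 0
x = 21 or x = −15, giving (21, −27) and (−15, 15).
Chord length = distance between (21, −27) and (−15, 15) = √3060 = 6√85.

6√85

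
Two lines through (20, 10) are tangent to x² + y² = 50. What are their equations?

x − y = 10 and x − 7y = −50

Write the tangent as mx − y + (10 − m·(20)) = 0 and set its distance from the centre to 5√2:
(−20m − (−10))² = 50(m² + 1)
7m² − 8m + 1 = 0, so m = 1 or m = 1/7.
With m = 1: x − y = 10. With m = 1/7: x − 7y = −50.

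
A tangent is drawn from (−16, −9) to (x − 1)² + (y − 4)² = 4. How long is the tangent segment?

√454

The centre is (1, 4) and r = 2. The square of the distance from P to the centre is 289 + 169 = 458.
The tangent meets the radius at right angles, so tangent² = |PO|² − r² = 458 − 4 = 454.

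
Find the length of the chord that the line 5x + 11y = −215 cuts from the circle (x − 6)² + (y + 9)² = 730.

Centre (6, −9), r² = 730. Perpendicular distance d from centre to line = |146| / √146 = 146/√146.
Chord = 2√(r² − d²) = 2·√(584) = 4√146.

4√146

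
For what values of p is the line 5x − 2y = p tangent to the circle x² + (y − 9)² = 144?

The line touches the circle iff its distance from (0, 9) is 12:
|5·0 − 2·9 − p| / √29 = 12
|p − (−18)| = 12√29.

p = −18 ± 12√29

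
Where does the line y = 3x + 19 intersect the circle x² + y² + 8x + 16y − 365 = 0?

(−15, −26) and (−2, 13)

Substitute y = 3x + 19:
10x² + 170x + 300 = 0  ⟹  x² + 17x + 30 = 0
x = −2 or x = −15, giving (−2, 13) and (−15, −26).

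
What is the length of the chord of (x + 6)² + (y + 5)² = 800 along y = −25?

40

Centre (−6, −5), r² = 800. Perpendicular distance d from centre to line = |20| / √1 = 20.
Half the chord is √(r² − d²) = √(400), so the full chord is 40.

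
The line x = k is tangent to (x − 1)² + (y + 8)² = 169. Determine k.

k = −12 or k = 14

Tangency holds when the distance from the centre (1, −8) to the line equals the radius 13:
|1·1 + 0·(−8) − k| / √1 = 13
|k − (1)| = 13, so k = 14 or k = −12.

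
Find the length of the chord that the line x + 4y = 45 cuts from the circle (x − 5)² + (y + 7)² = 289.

2√17

From the line, y = (45 − x)/4. Substituting:
17x² − 306x + 1105 = 0  ⟹  x² − 18x + 65 = 0
x = 13 or x = 5, giving (13, 8) and (5, 10).
Chord length = distance between (13, 8) and (5, 10) = √68 = 2√17.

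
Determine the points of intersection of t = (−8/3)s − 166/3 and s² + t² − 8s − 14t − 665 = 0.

(−23, 6) and (−17, −10)

Substitute t = (−166 − 8s)/3:
73s² + 2920s + 28543 = 0  ⟹  s² + 40s + 391 = 0
s = −17 or s = −23, giving (−17, −10) and (−23, 6).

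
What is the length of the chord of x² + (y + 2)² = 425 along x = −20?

10

The distance from (0, −2) to the line is 20, and r² = 425.
Chord = 2√(r² − d²) = 2·√(25) = 10.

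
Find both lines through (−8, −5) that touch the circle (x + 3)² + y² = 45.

x + 2y = −18 and 2x + y = −21

Let a tangent through (−8, −5) have slope m. Its distance from (−3, 0) must equal 3√5:
[m·(5) − (5)]² = 45(m² + 1)
2m² + 5m + 2 = 0, so m = −1/2 or m = −2.
Through (−8, −5) these give x + 2y = −18 and 2x + y = −21.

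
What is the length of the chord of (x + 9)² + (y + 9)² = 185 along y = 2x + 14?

12√5

Substitute y = 2x + 14:
5x² + 110x + 425 = 0  ⟹  x² + 22x + 85 = 0
x = −5 or x = −17, giving (−5, 4) and (−17, −20).
Chord length = distance between (−5, 4) and (−17, −20) = √720 = 12√5.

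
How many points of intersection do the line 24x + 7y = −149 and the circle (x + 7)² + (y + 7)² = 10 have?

2

Substituting the line into the circle gives 625x² + 5486x + 11911 = 0.
Discriminant = (5486)² − 4·625·(11911) = 318696 > 0.
Two real roots: the line is a secant.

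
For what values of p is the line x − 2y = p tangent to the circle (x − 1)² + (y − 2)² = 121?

Tangency holds when the distance from the centre (1, 2) to the line equals the radius 11:
|1·1 − 2·2 − p| / √5 = 11
|p − (−3)| = 11√5.

p = −3 ± 11√5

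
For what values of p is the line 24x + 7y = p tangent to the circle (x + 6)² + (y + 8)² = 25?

p = −325 or p = −75

For a tangent, require d(centre, line) = r = 5.
|24·(−6) + 7·(−8) − p| / √625 = 5
|p − (−200)| = 5·25, so p = −75 or p = −325.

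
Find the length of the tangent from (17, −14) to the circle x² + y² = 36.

Centre (0, 0), r² = 36. |PO|² = (17)² + (−14)² = 485.
Power of the point: PT² = |PO|² − r² = 449, so PT = √449.

√449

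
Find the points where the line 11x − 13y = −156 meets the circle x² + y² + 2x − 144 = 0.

(−13, 1) and (0, 12)

Express y = (156 + 11x)/13 and substitute into the circle:
290x² + 3770x = 0  ⟹  x² + 13x = 0
x = 0 or x = −13, giving (0, 12) and (−13, 1).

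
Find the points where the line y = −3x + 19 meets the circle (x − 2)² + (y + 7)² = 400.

Substitute y = −3x + 19:
10x² − 160x + 280 = 0  ⟹  x² − 16x + 28 = 0
x = 14 or x = 2, giving (14, −23) and (2, 13).

(2, 13) and (14, −23)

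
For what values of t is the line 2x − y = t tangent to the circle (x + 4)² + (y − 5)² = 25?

For a tangent, require d(centre, line) = r = 5.
|2·(−4) − 1·5 − t| / √5 = 5
|t − (−13)| = 5√5.

t = −13 ± 5√5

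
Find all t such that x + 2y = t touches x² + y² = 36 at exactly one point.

The line touches the circle iff its distance from (0, 0) is 6:
|1·0 + 2·0 − t| / √5 = 6
|t| = 6√5.

t = ±6√5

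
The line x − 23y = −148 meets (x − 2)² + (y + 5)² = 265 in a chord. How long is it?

√530

The distance from (2, −5) to the line is 265/√530, and r² = 265.
Half the chord is √(r² − d²) = √(265/2), so the full chord is √530.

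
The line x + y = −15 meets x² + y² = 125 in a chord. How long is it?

Centre (0, 0), r² = 125. Perpendicular distance d from centre to line = |15| / √2 = 15/√2.
Half the chord is √(r² − d²) = √(25/2), so the full chord is 5√2.

5√2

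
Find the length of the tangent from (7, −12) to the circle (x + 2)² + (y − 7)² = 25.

√417

With centre O = (−2, 7), |OP|² = 442 and r² = 25.
Power of the point: PT² = |PO|² − r² = 417, so PT = √417.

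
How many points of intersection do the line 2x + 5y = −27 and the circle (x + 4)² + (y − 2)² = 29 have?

1

d² = (2·(−4) + 5·2 − (−27))²/29 = 29; r² = 29.
Since d² = r², the line is tangent.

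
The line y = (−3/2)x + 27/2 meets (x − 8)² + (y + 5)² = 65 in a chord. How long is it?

4√13

Express y = (27 − 3x)/2 and substitute into the circle:
13x² − 286x + 1365 = 0  ⟹  x² − 22x + 105 = 0
x = 15 or x = 7, giving (15, −9) and (7, 3).
|(15, −9) − (7, 3)| = √((8)² + (−12)²) = 4√13.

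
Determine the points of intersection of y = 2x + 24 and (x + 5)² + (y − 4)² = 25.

Substitute y = 2x + 24:
5x² + 90x + 400 = 0  ⟹  x² + 18x + 80 = 0
x = −8 or x = −10, giving (−8, 8) and (−10, 4).

(−10, 4) and (−8, 8)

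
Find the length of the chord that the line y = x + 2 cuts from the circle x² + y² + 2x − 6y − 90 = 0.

14√2

The distance from (−1, 3) to the line is 2/√2, and r² = 100.
Chord = 2√(r² − d²) = 2·√(98) = 14√2.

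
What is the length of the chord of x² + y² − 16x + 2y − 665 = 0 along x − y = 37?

26√2

Express y = x − 37 and substitute into the circle:
2x² − 88x + 630 = 0  ⟹  x² − 44x + 315 = 0
x = 35 or x = 9, giving (35, −2) and (9, −28).
Chord length = distance between (35, −2) and (9, −28) = √1352 = 26√2.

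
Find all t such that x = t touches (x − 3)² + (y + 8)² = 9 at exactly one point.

The line touches the circle iff its distance from (3, −8) is 3:
|1·3 + 0·(−8) − t| / √1 = 3
|t − (3)| = 3, so t = 6 or t = 0.

t = 0 or t = 6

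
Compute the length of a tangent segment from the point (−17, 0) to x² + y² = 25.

2√66

With centre O = (0, 0), |OP|² = 289 and r² = 25.
The tangent meets the radius at right angles, so tangent² = |PO|² − r² = 289 − 25 = 264.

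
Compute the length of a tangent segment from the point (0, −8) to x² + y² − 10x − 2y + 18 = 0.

7√2

With centre O = (5, 1), |OP|² = 106 and r² = 8.
The tangent meets the radius at right angles, so tangent² = |PO|² − r² = 106 − 8 = 98.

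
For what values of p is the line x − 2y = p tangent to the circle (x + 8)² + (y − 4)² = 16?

The line touches the circle iff its distance from (−8, 4) is 4:
|1·(−8) − 2·4 − p| / √5 = 4
|p − (−16)| = 4√5.

p = −16 ± 4√5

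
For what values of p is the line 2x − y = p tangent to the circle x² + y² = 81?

p = ±9√5

Tangency holds when the distance from the centre (0, 0) to the line equals the radius 9:
|2·0 − 1·0 − p| / √5 = 9
|p| = 9√5.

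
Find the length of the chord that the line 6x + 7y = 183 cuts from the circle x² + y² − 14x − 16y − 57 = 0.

2√85

Express y = (183 − 6x)/7 and substitute into the circle:
85x² − 2210x + 10200 = 0  ⟹  x² − 26x + 120 = 0
x = 20 or x = 6, giving (20, 9) and (6, 21).
|(20, 9) − (6, 21)| = √((14)² + (−12)²) = 2√85.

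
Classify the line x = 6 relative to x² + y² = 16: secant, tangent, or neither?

neither

Substituting the line into the circle gives y² + 20 = 0.
Discriminant = (0)² − 4·1·(20) = −80 < 0.
No real roots: the line does not meet the circle.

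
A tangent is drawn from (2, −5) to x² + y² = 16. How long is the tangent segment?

With centre O = (0, 0), |OP|² = 29 and r² = 16.
The tangent meets the radius at right angles, so tangent² = |PO|² − r² = 29 − 16 = 13.

√13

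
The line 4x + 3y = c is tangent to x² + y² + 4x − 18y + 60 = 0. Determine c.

c = −6 or c = 44

For a tangent, require d(centre, line) = r = 5.
|4·(−2) + 3·9 − c| / √25 = 5
|c − (19)| = 5·5, so c = 44 or c = −6.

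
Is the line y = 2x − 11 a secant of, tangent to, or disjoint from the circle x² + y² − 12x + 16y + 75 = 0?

d² = (2·6 − 1·(−8) − (11))²/5 = 81/5; r² = 25.
Since d² < r², the line cuts the circle twice.

secant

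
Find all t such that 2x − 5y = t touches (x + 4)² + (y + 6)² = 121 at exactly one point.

Tangency holds when the distance from the centre (−4, −6) to the line equals the radius 11:
|2·(−4) − 5·(−6) − t| / √29 = 11
|t − (22)| = 11√29.

t = 22 ± 11√29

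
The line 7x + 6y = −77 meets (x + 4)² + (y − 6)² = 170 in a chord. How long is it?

2√85

Centre (−4, 6), r² = 170. Perpendicular distance d from centre to line = |85| / √85 = 85/√85.
Half the chord is √(r² − d²) = √(85), so the full chord is 2√85.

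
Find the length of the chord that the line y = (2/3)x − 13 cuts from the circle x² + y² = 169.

4√13

From the line, y = (−39 + 2x)/3. Substituting:
13x² − 156x = 0  ⟹  x² − 12x = 0
x = 12 or x = 0, giving (12, −5) and (0, −13).
|(12, −5) − (0, −13)| = √((12)² + (8)²) = 4√13.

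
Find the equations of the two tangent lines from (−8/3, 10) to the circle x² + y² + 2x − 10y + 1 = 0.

Let a tangent through (−8/3, 10) have slope m. Its distance from (−1, 5) must equal 5:
[m·(5/3) − (−5)]² = 25(m² + 1)
4m² − 3m = 0, so m = 3/4 or m = 0.
With m = 3/4: 3x − 4y = −48. With m = 0: y = 10.

3x − 4y = −48 and y = 10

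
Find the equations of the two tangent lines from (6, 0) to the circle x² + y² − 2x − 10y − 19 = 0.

2x − y = 12 and x − 2y = 6

Let a tangent through (6, 0) have slope m. Its distance from (1, 5) must equal 3√5:
[m·(−5) − (5)]² = 45(m² + 1)
2m² − 5m + 2 = 0, so m = 2 or m = 1/2.
Through (6, 0) these give 2x − y = 12 and x − 2y = 6.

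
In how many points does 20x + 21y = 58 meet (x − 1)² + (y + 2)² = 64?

2

d² = (20·1 + 21·(−2) − (58))²/841 = 6400/841; r² = 64.
Since d² < r², the line cuts the circle twice.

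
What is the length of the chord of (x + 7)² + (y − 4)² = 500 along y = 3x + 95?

From the line, y = 3x + 95. Substituting:
10x² + 560x + 7830 = 0  ⟹  x² + 56x + 783 = 0
x = −27 or x = −29, giving (−27, 14) and (−29, 8).
Chord length = distance between (−27, 14) and (−29, 8) = √40 = 2√10.

2√10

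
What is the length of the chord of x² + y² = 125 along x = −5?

20

Centre (0, 0), r² = 125. Perpendicular distance d from centre to line = |5| / √1 = 5.
Chord = 2√(r² − d²) = 2·√(100) = 20.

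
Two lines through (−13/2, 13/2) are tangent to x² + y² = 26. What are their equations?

5x + y = −26 and x + 5y = 26

A line y − (13/2) = m(x − (−13/2)) is tangent when its distance from (0, 0) is √26:
[m·(13/2) − (−13/2)]² = 26(m² + 1)
5m² + 26m + 5 = 0, so m = −5 or m = −1/5.
With m = −5: 5x + y = −26. With m = −1/5: x + 5y = 26.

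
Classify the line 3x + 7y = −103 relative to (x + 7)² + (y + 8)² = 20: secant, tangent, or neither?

Substituting the line into the circle gives 58x² + 968x + 3630 = 0.
Discriminant = (968)² − 4·58·(3630) = 94864 > 0.
Two real roots: the line is a secant.

secant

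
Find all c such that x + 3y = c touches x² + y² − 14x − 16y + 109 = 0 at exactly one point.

Tangency holds when the distance from the centre (7, 8) to the line equals the radius 2:
|1·7 + 3·8 − c| / √10 = 2
|c − (31)| = 2√10.

c = 31 ± 2√10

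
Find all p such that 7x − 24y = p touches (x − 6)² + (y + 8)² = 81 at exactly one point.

The line touches the circle iff its distance from (6, −8) is 9:
|7·6 − 24·(−8) − p| / √625 = 9
|p − (234)| = 9·25, so p = 459 or p = 9.

p = 9 or p = 459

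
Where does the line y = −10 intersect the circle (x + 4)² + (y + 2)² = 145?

(−13, −10) and (5, −10)

From the line, y = −10. Substituting:
x² + 8x − 65 = 0
x = 5 or x = −13, giving (5, −10) and (−13, −10).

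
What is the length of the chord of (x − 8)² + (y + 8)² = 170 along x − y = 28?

Centre (8, −8), r² = 170. Perpendicular distance d from centre to line = |−12| / √2 = 12/√2.
Chord = 2√(r² − d²) = 2·√(98) = 14√2.

14√2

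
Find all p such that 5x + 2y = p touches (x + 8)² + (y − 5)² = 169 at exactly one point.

p = −30 ± 13√29

For a tangent, require d(centre, line) = r = 13.
|5·(−8) + 2·5 − p| / √29 = 13
|p − (−30)| = 13√29.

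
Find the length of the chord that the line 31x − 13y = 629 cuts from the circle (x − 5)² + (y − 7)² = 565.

The distance from (5, 7) to the line is 565/√1130, and r² = 565.
Chord = 2√(r² − d²) = 2·√(565/2) = √1130.

√1130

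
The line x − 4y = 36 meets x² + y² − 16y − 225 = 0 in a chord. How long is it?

2√17

Centre (0, 8), r² = 289. Perpendicular distance d from centre to line = |−68| / √17 = 68/√17.
Half the chord is √(r² − d²) = √(17), so the full chord is 2√17.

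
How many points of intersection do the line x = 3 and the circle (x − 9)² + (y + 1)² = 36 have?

d² = (1·9 + 0·(−1) − (3))² = 36; r² = 36.
Since d² = r², the line is tangent.

1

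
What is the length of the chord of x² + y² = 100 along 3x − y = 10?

The distance from (0, 0) to the line is 10/√10, and r² = 100.
Half the chord is √(r² − d²) = √(90), so the full chord is 6√10.

6√10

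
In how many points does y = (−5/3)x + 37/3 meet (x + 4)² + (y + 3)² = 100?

0

Substituting the line into the circle gives 34x² − 388x + 1360 = 0.
Discriminant = (−388)² − 4·34·(1360) = −34416 < 0.
No real roots: the line does not meet the circle.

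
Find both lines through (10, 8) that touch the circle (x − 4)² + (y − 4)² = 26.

5x − y = 42 and x + 5y = 50

A line y − (8) = m(x − (10)) is tangent when its distance from (4, 4) is √26:
(−6m − (−4))² = 26(m² + 1)
5m² − 24m − 5 = 0, so m = 5 or m = −1/5.
Through (10, 8) these give 5x − y = 42 and x + 5y = 50.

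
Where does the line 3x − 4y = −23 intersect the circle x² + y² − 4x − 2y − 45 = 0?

Substitute y = (23 + 3x)/4:
25x² + 50x − 375 = 0  ⟹  x² + 2x − 15 = 0
x = 3 or x = −5, giving (3, 8) and (−5, 2).

(−5, 2) and (3, 8)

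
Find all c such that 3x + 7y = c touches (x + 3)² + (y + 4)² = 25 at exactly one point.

Tangency holds when the distance from the centre (−3, −4) to the line equals the radius 5:
|3·(−3) + 7·(−4) − c| / √58 = 5
|c − (−37)| = 5√58.

c = −37 ± 5√58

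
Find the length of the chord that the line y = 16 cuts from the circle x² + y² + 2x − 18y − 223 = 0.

32

The distance from (−1, 9) to the line is 7, and r² = 305.
Half the chord is √(r² − d²) = √(256), so the full chord is 32.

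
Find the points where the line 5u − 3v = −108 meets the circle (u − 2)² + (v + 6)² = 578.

(−21, 1) and (−15, 11)

Express v = (108 + 5u)/3 and substitute into the circle:
34u² + 1224u + 10710 = 0  ⟹  u² + 36u + 315 = 0
u = −15 or u = −21, giving (−15, 11) and (−21, 1).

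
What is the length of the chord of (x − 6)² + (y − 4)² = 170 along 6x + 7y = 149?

Centre (6, 4), r² = 170. Perpendicular distance d from centre to line = |−85| / √85 = 85/√85.
Half the chord is √(r² − d²) = √(85), so the full chord is 2√85.

2√85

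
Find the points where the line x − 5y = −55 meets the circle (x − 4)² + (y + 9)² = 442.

From the line, y = (55 + x)/5. Substituting:
26x² − 650 = 0  ⟹  x² − 25 = 0
x = 5 or x = −5, giving (5, 12) and (−5, 10).

(−5, 10) and (5, 12)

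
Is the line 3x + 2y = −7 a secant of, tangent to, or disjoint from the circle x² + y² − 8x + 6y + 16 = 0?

d² = (3·4 + 2·(−3) − (−7))²/13 = 13; r² = 9.
Since d² > r², the line lies outside the circle.

disjoint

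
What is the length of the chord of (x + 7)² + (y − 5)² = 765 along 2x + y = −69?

6√5

The distance from (−7, 5) to the line is 60/√5, and r² = 765.
Half the chord is √(r² − d²) = √(45), so the full chord is 6√5.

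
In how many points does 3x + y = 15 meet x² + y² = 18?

d² = (3·0 + 1·0 − (15))²/10 = 45/2; r² = 18.
Since d² > r², the line lies outside the circle.

0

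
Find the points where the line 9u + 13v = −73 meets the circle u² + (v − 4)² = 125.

(−11, 2) and (2, −7)

Express v = (−73 − 9u)/13 and substitute into the circle:
250u² + 2250u − 5500 = 0  ⟹  u² + 9u − 22 = 0
u = 2 or u = −11, giving (2, −7) and (−11, 2).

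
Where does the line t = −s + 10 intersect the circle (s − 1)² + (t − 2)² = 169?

(−4, 14) and (13, −3)

Express t = −s + 10 and substitute into the circle:
2s² − 18s − 104 = 0  ⟹  s² − 9s − 52 = 0
s = 13 or s = −4, giving (13, −3) and (−4, 14).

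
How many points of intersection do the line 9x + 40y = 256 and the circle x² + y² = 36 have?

0

Substituting the line into the circle gives 1681x² − 4608x + 7936 = 0.
Discriminant = (−4608)² − 4·1681·(7936) = −32128000 < 0.
No real roots: the line does not meet the circle.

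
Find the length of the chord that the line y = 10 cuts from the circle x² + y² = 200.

20

Centre (0, 0), r² = 200. Perpendicular distance d from centre to line = |−10| / √1 = 10.
Half the chord is √(r² − d²) = √(100), so the full chord is 20.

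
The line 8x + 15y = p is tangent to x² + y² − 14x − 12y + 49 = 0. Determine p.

For a tangent, require d(centre, line) = r = 6.
|8·7 + 15·6 − p| / √289 = 6
|p − (146)| = 6·17, so p = 248 or p = 44.

p = 44 or p = 248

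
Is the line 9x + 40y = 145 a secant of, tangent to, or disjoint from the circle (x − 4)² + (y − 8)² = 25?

disjoint

d² = (9·4 + 40·8 − (145))²/1681 = 44521/1681; r² = 25.
Since d² > r², the line lies outside the circle.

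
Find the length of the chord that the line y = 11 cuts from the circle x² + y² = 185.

Centre (0, 0), r² = 185. Perpendicular distance d from centre to line = |−11| / √1 = 11.
Chord = 2√(r² − d²) = 2·√(64) = 16.

16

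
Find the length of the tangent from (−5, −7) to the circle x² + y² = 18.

2√14

The centre is (0, 0) and r = 3√2. The square of the distance from P to the centre is 25 + 49 = 74.
Power of the point: PT² = |PO|² − r² = 56, so PT = 2√14.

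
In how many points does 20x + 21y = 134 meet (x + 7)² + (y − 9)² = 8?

0

Substituting the line into the circle gives 841x² + 8374x + 21106 = 0.
Δ = 70123876 − 71000584 = −876708.
No real roots: the line does not meet the circle.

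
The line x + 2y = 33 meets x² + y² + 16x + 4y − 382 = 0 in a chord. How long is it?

Substitute y = (33 − x)/2:
5x² − 10x − 175 = 0  ⟹  x² − 2x − 35 = 0
x = 7 or x = −5, giving (7, 13) and (−5, 19).
|(7, 13) − (−5, 19)| = √((12)² + (−6)²) = 6√5.

6√5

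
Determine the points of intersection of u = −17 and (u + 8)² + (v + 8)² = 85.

(−17, −10) and (−17, −6)

The line gives u = −17. Substituting into the circle:
v² + 16v + 60 = 0
v = −6 or v = −10, giving (−17, −6) and (−17, −10).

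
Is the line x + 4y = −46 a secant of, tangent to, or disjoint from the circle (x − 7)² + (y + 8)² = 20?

Substituting the line into the circle gives 17x² − 196x + 660 = 0.
Δ = 38416 − 44880 = −6464.
No real roots: the line does not meet the circle.

disjoint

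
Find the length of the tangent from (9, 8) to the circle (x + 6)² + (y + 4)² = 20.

√349

Centre (−6, −4), r² = 20. |PO|² = (15)² + (12)² = 369.
By the tangent–radius right angle, tangent length = √(|PO|² − r²) = √349.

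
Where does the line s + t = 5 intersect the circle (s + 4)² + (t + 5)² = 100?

From the line, t = −s + 5. Substituting:
2s² − 12s + 16 = 0  ⟹  s² − 6s + 8 = 0
s = 4 or s = 2, giving (4, 1) and (2, 3).

(2, 3) and (4, 1)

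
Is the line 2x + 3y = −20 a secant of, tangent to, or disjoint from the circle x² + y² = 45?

Centre (0, 0), r² = 45. Distance² from centre to line = (20)²/13 = 400/13.
Since d² < r², the line cuts the circle twice.

secant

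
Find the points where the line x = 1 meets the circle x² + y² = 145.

(1, −12) and (1, 12)

The line gives x = 1. Substituting into the circle:
y² − 144 = 0
y = 12 or y = −12, giving (1, 12) and (1, −12).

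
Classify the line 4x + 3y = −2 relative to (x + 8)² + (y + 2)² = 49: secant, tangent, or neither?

d² = (4·(−8) + 3·(−2) − (−2))²/25 = 1296/25; r² = 49.
Since d² > r², the line lies outside the circle.

neither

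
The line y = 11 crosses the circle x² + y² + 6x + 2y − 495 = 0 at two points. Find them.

Substitute y = 11:
x² + 6x − 352 = 0
x = 16 or x = −22, giving (16, 11) and (−22, 11).

(−22, 11) and (16, 11)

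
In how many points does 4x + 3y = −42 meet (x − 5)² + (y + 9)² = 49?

1

Substituting the line into the circle gives 25x² + 30x + 9 = 0.
Discriminant = (30)² − 4·25·(9) = 0.
A repeated root: the line is tangent.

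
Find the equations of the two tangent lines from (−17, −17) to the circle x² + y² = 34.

5x − 3y = −34 and 3x − 5y = 34

Write the tangent as mx − y + (−17 − m·(−17)) = 0 and set its distance from the centre to √34:
[m·(17) − (17)]² = 34(m² + 1)
15m² − 34m + 15 = 0, so m = 5/3 or m = 3/5.
With m = 5/3: 5x − 3y = −34. With m = 3/5: 3x − 5y = 34.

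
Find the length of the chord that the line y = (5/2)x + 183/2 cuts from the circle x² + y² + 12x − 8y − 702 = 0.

Substitute y = (183 + 5x)/2:
29x² + 1798x + 27753 = 0  ⟹  x² + 62x + 957 = 0
x = −29 or x = −33, giving (−29, 19) and (−33, 9).
Chord length = distance between (−29, 19) and (−33, 9) = √116 = 2√29.

2√29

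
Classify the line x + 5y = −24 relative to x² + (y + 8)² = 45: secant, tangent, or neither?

secant

Substituting the line into the circle gives 26x² − 32x − 869 = 0.
Discriminant = (−32)² − 4·26·(−869) = 91400 > 0.
Two real roots: the line is a secant.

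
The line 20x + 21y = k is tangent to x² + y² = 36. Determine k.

For a tangent, require d(centre, line) = r = 6.
|20·0 + 21·0 − k| / √841 = 6
|k| = 6·29, so k = 174 or k = −174.

k = −174 or k = 174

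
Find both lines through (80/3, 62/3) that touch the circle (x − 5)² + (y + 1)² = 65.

4x − 7y = −38 and 7x − 4y = 104

Let a tangent through (80/3, 62/3) have slope m. Its distance from (5, −1) must equal √65:
[m·(−65/3) − (−65/3)]² = 65(m² + 1)
28m² − 65m + 28 = 0, so m = 4/7 or m = 7/4.
Through (80/3, 62/3) these give 4x − 7y = −38 and 7x − 4y = 104.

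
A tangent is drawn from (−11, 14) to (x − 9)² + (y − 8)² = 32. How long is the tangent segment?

Centre (9, 8), r² = 32. |PO|² = (−20)² + (6)² = 436.
Power of the point: PT² = |PO|² − r² = 404, so PT = 2√101.

2√101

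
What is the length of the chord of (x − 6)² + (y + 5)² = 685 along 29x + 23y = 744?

Substitute y = (744 − 29x)/23:
1370x² − 56170x + 394560 = 0  ⟹  x² − 41x + 288 = 0
x = 32 or x = 9, giving (32, −8) and (9, 21).
Chord length = distance between (32, −8) and (9, 21) = √1370 = √1370.

√1370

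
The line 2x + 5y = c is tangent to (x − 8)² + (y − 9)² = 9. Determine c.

c = 61 ± 3√29

The line touches the circle iff its distance from (8, 9) is 3:
|2·8 + 5·9 − c| / √29 = 3
|c − (61)| = 3√29.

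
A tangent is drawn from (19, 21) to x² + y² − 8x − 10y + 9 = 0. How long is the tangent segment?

The centre is (4, 5) and r = 4√2. The square of the distance from P to the centre is 225 + 256 = 481.
The tangent meets the radius at right angles, so tangent² = |PO|² − r² = 481 − 32 = 449.

√449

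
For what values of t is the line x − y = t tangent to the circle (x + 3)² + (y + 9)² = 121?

t = 6 ± 11√2

For a tangent, require d(centre, line) = r = 11.
|1·(−3) − 1·(−9) − t| / √2 = 11
|t − (6)| = 11√2.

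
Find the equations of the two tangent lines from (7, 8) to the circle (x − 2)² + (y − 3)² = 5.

x − 2y = −9 and 2x − y = 6

Write the tangent as mx − y + (8 − m·(7)) = 0 and set its distance from the centre to √5:
[m·(−5) − (−5)]² = 5(m² + 1)
2m² − 5m + 2 = 0, so m = 1/2 or m = 2.
With m = 1/2: x − 2y = −9. With m = 2: 2x − y = 6.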